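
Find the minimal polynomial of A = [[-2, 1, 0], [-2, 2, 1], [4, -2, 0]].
The characteristic polynomial factors as x^3. The minimal polynomial is ∏(x - λ)^{k_λ} where k_λ is the size of the largest Jordan block at λ.

For λ = 0: rank(A) = 2, and the largest Jordan block has size 3 (the smallest k with rank(A^k) = rank(A^(k+1))).

So m_A(x) = x^3.

m_A(x) = x^3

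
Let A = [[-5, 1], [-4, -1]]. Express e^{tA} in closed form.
A has Jordan form J = [[-3, 1], [0, -3]] with A = PJP^{-1}, so e^{tA} = P e^{tJ} P^{-1}.

For a Jordan block J_k(λ), e^{tJ_k(λ)} = e^{λt} · (I + tN + t^2 N^2/2! + ... + t^{k-1} N^{k-1}/(k-1)!) where N is the nilpotent superdiagonal part.

Assembling the blocks and conjugating back gives the entries of e^{tA} as shown above.

e^{tA} = [[(1 - 2*t)*e^{-3*t}, t*e^{-3*t}], [-4*t*e^{-3*t}, (2*t + 1)*e^{-3*t}]]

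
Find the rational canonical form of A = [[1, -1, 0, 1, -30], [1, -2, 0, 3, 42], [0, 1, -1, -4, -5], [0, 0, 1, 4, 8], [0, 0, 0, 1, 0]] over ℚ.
The invariant factors of A (the non-unit diagonal entries of the Smith normal form of xI - A over ℚ[x]) are (x - 5)(x + 3)(x^3 + 3x - 5), each dividing the next. The characteristic polynomial is their product, (x - 5)(x + 3)(x^3 + 3x - 5).

The rational canonical form is the block-diagonal matrix of companion matrices C(f_i):
R = [[0, 0, 0, 0, -75], [1, 0, 0, 0, 35], [0, 1, 0, 0, 11], [0, 0, 1, 0, 12], [0, 0, 0, 1, 2]].

Note the characteristic polynomial does not split into linear factors over ℚ, so A has no Jordan form over ℚ; the rational canonical form exists over any field.

R = [[0, 0, 0, 0, -75], [1, 0, 0, 0, 35], [0, 1, 0, 0, 11], [0, 0, 1, 0, 12], [0, 0, 0, 1, 2]]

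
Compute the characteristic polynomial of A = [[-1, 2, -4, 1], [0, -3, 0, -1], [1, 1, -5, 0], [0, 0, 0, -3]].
χ_A(x) = (x + 3)^4

xI - A = [[x + 1, -2, 4, -1], [0, x + 3, 0, 1], [-1, -1, x + 5, 0], [0, 0, 0, x + 3]].

Expanding det(xI - A) along the first row:
det(xI - A) = + (x + 1)·det([[x + 3, 0, 1], [-1, x + 5, 0], [0, 0, x + 3]]) - (-2)·det([[0, 0, 1], [-1, x + 5, 0], [0, 0, x + 3]]) + (4)·det([[0, x + 3, 1], [-1, -1, 0], [0, 0, x + 3]]) - (-1)·det([[0, x + 3, 0], [-1, -1, x + 5], [0, 0, 0]]).

Evaluating gives χ_A(x) = x^4 + 12x^3 + 54x^2 + 108x + 81 = (x + 3)^4.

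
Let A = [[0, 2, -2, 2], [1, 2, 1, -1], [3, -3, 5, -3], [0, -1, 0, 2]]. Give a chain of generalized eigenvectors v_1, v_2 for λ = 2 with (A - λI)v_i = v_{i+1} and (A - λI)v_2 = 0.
v_1 = [[0, 1, 0, 0]]^T, v_2 = [[2, 0, -3, -1]]^T

We seek v_1 ∈ ker((A - 2I)^2) \ ker(A - 2I), then set v_{i+1} = (A - 2I) v_i.

One such chain is v_1 = [[0, 1, 0, 0]]^T, v_2 = [[2, 0, -3, -1]]^T. Check: (A - 2I) v_2 = [[0, 0, 0, 0]]^T = 0.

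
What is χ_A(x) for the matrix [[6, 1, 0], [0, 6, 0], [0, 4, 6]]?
xI - A = [[x - 6, -1, 0], [0, x - 6, 0], [0, -4, x - 6]].

Expanding det(xI - A) along the first row:
det(xI - A) = + (x - 6)·det([[x - 6, 0], [-4, x - 6]]) - (-1)·det([[0, 0], [0, x - 6]]) + (0)·det([[0, x - 6], [0, -4]]).

Evaluating gives χ_A(x) = x^3 - 18x^2 + 108x - 216 = (x - 6)^3.

χ_A(x) = (x - 6)^3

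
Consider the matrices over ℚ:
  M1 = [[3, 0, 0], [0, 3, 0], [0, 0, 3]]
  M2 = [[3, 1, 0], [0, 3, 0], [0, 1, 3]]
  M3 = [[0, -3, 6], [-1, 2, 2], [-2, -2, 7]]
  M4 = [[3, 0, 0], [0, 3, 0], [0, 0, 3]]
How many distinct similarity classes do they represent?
2 classes: {M1, M4}, {M2, M3}

Characteristic polynomials: χ_{M1} = (x - 3)^3, χ_{M2} = (x - 3)^3, χ_{M3} = (x - 3)^3, χ_{M4} = (x - 3)^3.

{M1, M4}: invariant factors x - 3, x - 3, x - 3.

{M2, M3}: invariant factors x - 3, (x - 3)^2.

Matrices are similar if and only if their invariant-factor lists agree; the partition into similarity classes is {M1, M4}, {M2, M3}.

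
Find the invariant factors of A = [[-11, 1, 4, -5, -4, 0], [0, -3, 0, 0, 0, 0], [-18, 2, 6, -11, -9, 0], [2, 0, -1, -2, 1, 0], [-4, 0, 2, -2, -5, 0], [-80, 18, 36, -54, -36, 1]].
x + 3, x + 3, (x - 1)(x + 3)^3

The Jordan structure of A has elementary divisors (x + 3)^3, (x + 3), (x + 3), (x - 1). Arranging the block sizes at each eigenvalue in decreasing order and taking row products gives the invariant factors.

Invariant factors (smallest first, each dividing the next): x + 3, x + 3, (x - 1)(x + 3)^3.

Check: the last factor (x - 1)(x + 3)^3 is the minimal polynomial, and the product (x - 1)(x + 3)^5 is the characteristic polynomial.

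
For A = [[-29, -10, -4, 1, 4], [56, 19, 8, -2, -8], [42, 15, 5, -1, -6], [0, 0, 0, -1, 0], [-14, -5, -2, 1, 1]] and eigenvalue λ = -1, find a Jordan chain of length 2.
v_1 = [[-3, 7, 4, -1, 1]]^T, v_2 = [[1, -2, -2, 0, 0]]^T

We seek v_1 ∈ ker((A + I)^2) \ ker(A + I), then set v_{i+1} = (A + I) v_i.

One such chain is v_1 = [[-3, 7, 4, -1, 1]]^T, v_2 = [[1, -2, -2, 0, 0]]^T. Check: (A + I) v_2 = [[0, 0, 0, 0, 0]]^T = 0.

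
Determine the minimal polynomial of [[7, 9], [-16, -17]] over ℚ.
m_A(x) = (x + 5)^2

The characteristic polynomial factors as (x + 5)^2. The minimal polynomial is ∏(x - λ)^{k_λ} where k_λ is the size of the largest Jordan block at λ.

For λ = -5: rank(A + 5I) = 1, and the largest Jordan block has size 2 (the smallest k with rank((A + 5I)^k) = rank((A + 5I)^(k+1))).

So m_A(x) = (x + 5)^2.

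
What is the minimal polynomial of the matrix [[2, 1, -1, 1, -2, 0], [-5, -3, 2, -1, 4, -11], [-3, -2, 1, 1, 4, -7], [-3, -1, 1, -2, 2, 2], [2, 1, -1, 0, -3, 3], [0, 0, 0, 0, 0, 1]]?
m_A(x) = (x - 1)(x + 1)^2

The characteristic polynomial factors as (x - 1)(x + 1)^5. The minimal polynomial is ∏(x - λ)^{k_λ} where k_λ is the size of the largest Jordan block at λ.

For λ = -1: rank(A + I) = 3, and the largest Jordan block has size 2 (the smallest k with rank((A + I)^k) = rank((A + I)^(k+1))).
For λ = 1: rank(A - I) = 5, and the largest Jordan block has size 1 (the smallest k with rank((A - I)^k) = rank((A - I)^(k+1))).

So m_A(x) = (x - 1)(x + 1)^2.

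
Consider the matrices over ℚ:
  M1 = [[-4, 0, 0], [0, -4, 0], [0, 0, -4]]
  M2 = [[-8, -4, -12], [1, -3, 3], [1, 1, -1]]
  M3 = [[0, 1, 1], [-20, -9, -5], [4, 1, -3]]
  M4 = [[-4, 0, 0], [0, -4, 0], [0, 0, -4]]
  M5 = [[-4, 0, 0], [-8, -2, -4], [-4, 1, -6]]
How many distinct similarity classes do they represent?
Characteristic polynomials: χ_{M1} = (x + 4)^3, χ_{M2} = (x + 4)^3, χ_{M3} = (x + 4)^3, χ_{M4} = (x + 4)^3, χ_{M5} = (x + 4)^3.

{M1, M4}: invariant factors x + 4, x + 4, x + 4.

{M2, M3, M5}: invariant factors x + 4, (x + 4)^2.

Matrices are similar if and only if their invariant-factor lists agree; the partition into similarity classes is {M1, M4}, {M2, M3, M5}.

2 classes: {M1, M4}, {M2, M3, M5}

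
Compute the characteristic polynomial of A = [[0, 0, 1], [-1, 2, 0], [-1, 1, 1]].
χ_A(x) = (x - 1)^3

xI - A = [[x, 0, -1], [1, x - 2, 0], [1, -1, x - 1]].

Expanding det(xI - A) along the first row:
det(xI - A) = + (x)·det([[x - 2, 0], [-1, x - 1]]) - (0)·det([[1, 0], [1, x - 1]]) + (-1)·det([[1, x - 2], [1, -1]]).

Evaluating gives χ_A(x) = x^3 - 3x^2 + 3x - 1 = (x - 1)^3.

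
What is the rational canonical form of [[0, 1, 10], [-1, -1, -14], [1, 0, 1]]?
R = [[0, 0, -3], [1, 0, 10], [0, 1, 0]]

The invariant factors of A (the non-unit diagonal entries of the Smith normal form of xI - A over ℚ[x]) are (x - 3)(x^2 + 3x - 1), each dividing the next. The characteristic polynomial is their product, (x - 3)(x^2 + 3x - 1).

The rational canonical form is the block-diagonal matrix of companion matrices C(f_i):
R = [[0, 0, -3], [1, 0, 10], [0, 1, 0]].

Note the characteristic polynomial does not split into linear factors over ℚ, so A has no Jordan form over ℚ; the rational canonical form exists over any field.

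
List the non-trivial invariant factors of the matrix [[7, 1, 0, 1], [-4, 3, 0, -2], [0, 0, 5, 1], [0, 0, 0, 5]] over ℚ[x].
The Jordan structure of A has elementary divisors (x - 5)^2, (x - 5)^2. Arranging the block sizes at each eigenvalue in decreasing order and taking row products gives the invariant factors.

Invariant factors (smallest first, each dividing the next): (x - 5)^2, (x - 5)^2.

Check: the last factor (x - 5)^2 is the minimal polynomial, and the product (x - 5)^4 is the characteristic polynomial.

(x - 5)^2, (x - 5)^2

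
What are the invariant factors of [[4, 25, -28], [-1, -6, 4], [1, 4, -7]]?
(x + 3)^3

The Jordan structure of A has elementary divisors (x + 3)^3. Arranging the block sizes at each eigenvalue in decreasing order and taking row products gives the invariant factors.

Invariant factors (smallest first, each dividing the next): (x + 3)^3.

Check: the last factor (x + 3)^3 is the minimal polynomial, and the product (x + 3)^3 is the characteristic polynomial.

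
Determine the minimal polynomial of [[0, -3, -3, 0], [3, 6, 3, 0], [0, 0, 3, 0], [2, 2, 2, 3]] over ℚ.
m_A(x) = (x - 3)^2

The characteristic polynomial factors as (x - 3)^4. The minimal polynomial is ∏(x - λ)^{k_λ} where k_λ is the size of the largest Jordan block at λ.

For λ = 3: rank(A - 3I) = 1, and the largest Jordan block has size 2 (the smallest k with rank((A - 3I)^k) = rank((A - 3I)^(k+1))).

So m_A(x) = (x - 3)^2.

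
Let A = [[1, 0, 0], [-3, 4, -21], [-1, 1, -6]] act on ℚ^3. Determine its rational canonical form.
The invariant factors of A (the non-unit diagonal entries of the Smith normal form of xI - A over ℚ[x]) are x - 1, (x - 1)(x + 3), each dividing the next. The characteristic polynomial is their product, (x - 1)^2(x + 3).

The rational canonical form is the block-diagonal matrix of companion matrices C(f_i):
R = [[1, 0, 0], [0, 0, 3], [0, 1, -2]].

R = [[1, 0, 0], [0, 0, 3], [0, 1, -2]]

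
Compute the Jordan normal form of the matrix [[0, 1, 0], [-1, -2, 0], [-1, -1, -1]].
The characteristic polynomial is det(xI - A) = (x + 1)^3, so the eigenvalues are -1 (algebraic multiplicity 3).

For λ = -1: rank(A + I) = 1, rank((A + I)^2) = 0. The eigenspace has dimension 3 - 1 = 2, so there are 2 Jordan blocks; the rank sequence gives block sizes [2, 1].

Assembling the blocks gives the Jordan form J above.

J = [[-1, 1, 0], [0, -1, 0], [0, 0, -1]]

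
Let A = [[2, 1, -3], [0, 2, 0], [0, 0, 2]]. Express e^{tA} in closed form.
A has Jordan form J = [[2, 1, 0], [0, 2, 0], [0, 0, 2]] with A = PJP^{-1}, so e^{tA} = P e^{tJ} P^{-1}.

For a Jordan block J_k(λ), e^{tJ_k(λ)} = e^{λt} · (I + tN + t^2 N^2/2! + ... + t^{k-1} N^{k-1}/(k-1)!) where N is the nilpotent superdiagonal part.

Assembling the blocks and conjugating back gives the entries of e^{tA} as shown above.

e^{tA} = [[e^{2*t}, t*e^{2*t}, -3*t*e^{2*t}], [0, e^{2*t}, 0], [0, 0, e^{2*t}]]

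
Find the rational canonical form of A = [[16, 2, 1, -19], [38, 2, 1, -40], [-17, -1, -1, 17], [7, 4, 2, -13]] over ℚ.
R = [[0, 0, 0, -25], [1, 0, 0, -20], [0, 1, 0, 6], [0, 0, 1, 4]]

The invariant factors of A (the non-unit diagonal entries of the Smith normal form of xI - A over ℚ[x]) are (x^2 - 2x - 5)^2, each dividing the next. The characteristic polynomial is their product, (x^2 - 2x - 5)^2.

The rational canonical form is the block-diagonal matrix of companion matrices C(f_i):
R = [[0, 0, 0, -25], [1, 0, 0, -20], [0, 1, 0, 6], [0, 0, 1, 4]].

Note the characteristic polynomial does not split into linear factors over ℚ, so A has no Jordan form over ℚ; the rational canonical form exists over any field.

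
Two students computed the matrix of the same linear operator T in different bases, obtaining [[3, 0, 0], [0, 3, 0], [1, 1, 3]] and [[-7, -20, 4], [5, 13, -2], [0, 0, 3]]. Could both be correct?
Yes.

Two matrices over a field are similar if and only if they have the same invariant factors.

Both A and B have characteristic polynomial (x - 3)^3 and minimal polynomial (x - 3)^2. Computing further, both have invariant factors x - 3, (x - 3)^2. Hence A and B are similar.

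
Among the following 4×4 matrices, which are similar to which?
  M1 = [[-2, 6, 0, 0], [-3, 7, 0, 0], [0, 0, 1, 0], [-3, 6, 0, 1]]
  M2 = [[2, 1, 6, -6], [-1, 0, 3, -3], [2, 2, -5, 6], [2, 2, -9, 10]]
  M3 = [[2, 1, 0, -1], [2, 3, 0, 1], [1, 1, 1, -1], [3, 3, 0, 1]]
Characteristic polynomials: χ_{M1} = (x - 4)(x - 1)^3, χ_{M2} = (x - 4)(x - 1)^3, χ_{M3} = (x - 4)(x - 1)^3.

{M1}: invariant factors x - 1, x - 1, (x - 4)(x - 1).

{M2, M3}: invariant factors x - 1, (x - 4)(x - 1)^2.

Matrices are similar if and only if their invariant-factor lists agree; the partition into similarity classes is {M1}, {M2, M3}.

2 classes: {M1}, {M2, M3}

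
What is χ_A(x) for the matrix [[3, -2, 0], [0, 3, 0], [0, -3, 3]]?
xI - A = [[x - 3, 2, 0], [0, x - 3, 0], [0, 3, x - 3]].

Expanding det(xI - A) along the first row:
det(xI - A) = + (x - 3)·det([[x - 3, 0], [3, x - 3]]) - (2)·det([[0, 0], [0, x - 3]]) + (0)·det([[0, x - 3], [0, 3]]).

Evaluating gives χ_A(x) = x^3 - 9x^2 + 27x - 27 = (x - 3)^3.

χ_A(x) = (x - 3)^3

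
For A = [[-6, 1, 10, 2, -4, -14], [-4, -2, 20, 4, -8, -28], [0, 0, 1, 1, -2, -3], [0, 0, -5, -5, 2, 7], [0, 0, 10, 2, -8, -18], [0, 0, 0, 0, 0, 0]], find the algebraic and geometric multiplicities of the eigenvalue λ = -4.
algebraic multiplicity 5, geometric multiplicity 3

The characteristic polynomial is x(x + 4)^5, so the factor x + 4 appears with exponent 5: the algebraic multiplicity is 5.

rank(A + 4I) = 3, so the eigenspace has dimension 6 - 3 = 3: the geometric multiplicity is 3.

Since 3 < 5, A is not diagonalizable.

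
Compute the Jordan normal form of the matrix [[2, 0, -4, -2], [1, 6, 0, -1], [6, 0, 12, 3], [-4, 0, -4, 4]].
The characteristic polynomial is det(xI - A) = (x - 6)^4, so the eigenvalues are 6 (algebraic multiplicity 4).

For λ = 6: rank(A - 6I) = 2, rank((A - 6I)^2) = 0. The eigenspace has dimension 4 - 2 = 2, so there are 2 Jordan blocks; the rank sequence gives block sizes [2, 2].

Assembling the blocks gives the Jordan form J above.

J = [[6, 1, 0, 0], [0, 6, 0, 0], [0, 0, 6, 1], [0, 0, 0, 6]]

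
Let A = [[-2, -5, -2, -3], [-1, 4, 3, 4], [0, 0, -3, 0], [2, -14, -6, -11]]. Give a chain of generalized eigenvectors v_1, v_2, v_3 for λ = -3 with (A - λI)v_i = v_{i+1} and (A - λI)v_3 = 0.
We seek v_1 ∈ ker((A + 3I)^3) \ ker((A + 3I)^2), then set v_{i+1} = (A + 3I) v_i.

One such chain is v_1 = [[2, 0, 1, 0]]^T, v_2 = [[0, 1, 0, -2]]^T, v_3 = [[1, -1, 0, 2]]^T. Check: (A + 3I) v_3 = [[0, 0, 0, 0]]^T = 0.

v_1 = [[2, 0, 1, 0]]^T, v_2 = [[0, 1, 0, -2]]^T, v_3 = [[1, -1, 0, 2]]^T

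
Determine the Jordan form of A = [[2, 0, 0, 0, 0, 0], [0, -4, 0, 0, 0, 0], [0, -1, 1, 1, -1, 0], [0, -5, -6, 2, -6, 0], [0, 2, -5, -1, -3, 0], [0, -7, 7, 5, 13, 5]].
J = [[-4, 1, 0, 0, 0, 0], [0, -4, 0, 0, 0, 0], [0, 0, 2, 1, 0, 0], [0, 0, 0, 2, 0, 0], [0, 0, 0, 0, 2, 0], [0, 0, 0, 0, 0, 5]]

The characteristic polynomial is det(xI - A) = (x - 5)(x - 2)^3(x + 4)^2, so the eigenvalues are -4 (algebraic multiplicity 2), 2 (algebraic multiplicity 3), 5 (algebraic multiplicity 1).

For λ = -4: rank(A + 4I) = 5, rank((A + 4I)^2) = 4. The eigenspace has dimension 6 - 5 = 1, so there is 1 Jordan block; the rank sequence gives block sizes [2].

For λ = 2: rank(A - 2I) = 4, rank((A - 2I)^2) = 3. The eigenspace has dimension 6 - 4 = 2, so there are 2 Jordan blocks; the rank sequence gives block sizes [2, 1].

For λ = 5: algebraic multiplicity 1 gives one 1×1 block.

Assembling the blocks gives the Jordan form J above.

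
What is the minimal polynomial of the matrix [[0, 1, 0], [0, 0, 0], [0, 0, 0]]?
m_A(x) = x^2

The characteristic polynomial factors as x^3. The minimal polynomial is ∏(x - λ)^{k_λ} where k_λ is the size of the largest Jordan block at λ.

For λ = 0: rank(A) = 1, and the largest Jordan block has size 2 (the smallest k with rank(A^k) = rank(A^(k+1))).

So m_A(x) = x^2.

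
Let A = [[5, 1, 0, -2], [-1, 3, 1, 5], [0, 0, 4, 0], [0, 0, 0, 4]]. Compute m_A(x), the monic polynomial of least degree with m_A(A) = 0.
m_A(x) = (x - 4)^3

The characteristic polynomial factors as (x - 4)^4. The minimal polynomial is ∏(x - λ)^{k_λ} where k_λ is the size of the largest Jordan block at λ.

For λ = 4: rank(A - 4I) = 2, and the largest Jordan block has size 3 (the smallest k with rank((A - 4I)^k) = rank((A - 4I)^(k+1))).

So m_A(x) = (x - 4)^3.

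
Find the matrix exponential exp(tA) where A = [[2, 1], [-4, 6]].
A has Jordan form J = [[4, 1], [0, 4]] with A = PJP^{-1}, so e^{tA} = P e^{tJ} P^{-1}.

For a Jordan block J_k(λ), e^{tJ_k(λ)} = e^{λt} · (I + tN + t^2 N^2/2! + ... + t^{k-1} N^{k-1}/(k-1)!) where N is the nilpotent superdiagonal part.

Assembling the blocks and conjugating back gives the entries of e^{tA} as shown above.

e^{tA} = [[(1 - 2*t)*e^{4*t}, t*e^{4*t}], [-4*t*e^{4*t}, (2*t + 1)*e^{4*t}]]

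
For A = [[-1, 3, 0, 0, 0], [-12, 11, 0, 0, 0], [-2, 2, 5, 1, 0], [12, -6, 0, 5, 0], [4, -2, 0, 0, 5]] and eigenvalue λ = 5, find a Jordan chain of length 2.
We seek v_1 ∈ ker((A - 5I)^2) \ ker(A - 5I), then set v_{i+1} = (A - 5I) v_i.

One such chain is v_1 = [[-6, -11, -4, 12, 4]]^T, v_2 = [[3, 6, 2, -6, -2]]^T. Check: (A - 5I) v_2 = [[0, 0, 0, 0, 0]]^T = 0.

v_1 = [[-6, -11, -4, 12, 4]]^T, v_2 = [[3, 6, 2, -6, -2]]^T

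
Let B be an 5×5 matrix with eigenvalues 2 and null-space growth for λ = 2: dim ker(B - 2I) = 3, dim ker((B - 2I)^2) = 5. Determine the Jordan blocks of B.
Jordan blocks: (2, 2), (2, 2), (2, 1)

λ = 2: successive nullity increments [3, 2] count blocks of size ≥ k; block sizes are [2, 2, 1].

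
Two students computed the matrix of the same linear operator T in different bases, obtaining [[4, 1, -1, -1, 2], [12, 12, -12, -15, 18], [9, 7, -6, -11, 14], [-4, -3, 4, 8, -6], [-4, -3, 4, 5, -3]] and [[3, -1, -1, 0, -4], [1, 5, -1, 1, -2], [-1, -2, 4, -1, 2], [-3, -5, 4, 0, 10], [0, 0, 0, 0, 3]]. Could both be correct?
Yes.

Two matrices over a field are similar if and only if they have the same invariant factors.

Both A and B have characteristic polynomial (x - 3)^5 and minimal polynomial (x - 3)^2. Computing further, both have invariant factors x - 3, (x - 3)^2, (x - 3)^2. Hence A and B are similar.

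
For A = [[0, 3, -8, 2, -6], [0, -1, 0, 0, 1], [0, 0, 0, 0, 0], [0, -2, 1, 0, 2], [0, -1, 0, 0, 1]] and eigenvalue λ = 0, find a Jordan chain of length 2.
We seek v_1 ∈ ker(A^2) \ ker(A), then set v_{i+1} = A v_i.

One such chain is v_1 = [[1, 0, 1, 0, -2]]^T, v_2 = [[4, -2, 0, -3, -2]]^T. Check: A v_2 = [[0, 0, 0, 0, 0]]^T = 0.

v_1 = [[1, 0, 1, 0, -2]]^T, v_2 = [[4, -2, 0, -3, -2]]^T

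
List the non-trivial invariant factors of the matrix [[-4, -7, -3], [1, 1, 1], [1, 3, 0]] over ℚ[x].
The Jordan structure of A has elementary divisors (x + 1)^3. Arranging the block sizes at each eigenvalue in decreasing order and taking row products gives the invariant factors.

Invariant factors (smallest first, each dividing the next): (x + 1)^3.

Check: the last factor (x + 1)^3 is the minimal polynomial, and the product (x + 1)^3 is the characteristic polynomial.

(x + 1)^3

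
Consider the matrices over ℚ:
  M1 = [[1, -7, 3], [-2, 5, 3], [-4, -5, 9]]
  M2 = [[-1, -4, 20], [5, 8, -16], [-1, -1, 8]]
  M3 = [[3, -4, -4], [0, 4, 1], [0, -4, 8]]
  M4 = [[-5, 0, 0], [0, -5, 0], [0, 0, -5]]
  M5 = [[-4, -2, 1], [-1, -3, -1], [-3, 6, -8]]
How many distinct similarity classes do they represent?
Characteristic polynomials: χ_{M1} = (x - 6)^2(x - 3), χ_{M2} = (x - 6)^2(x - 3), χ_{M3} = (x - 6)^2(x - 3), χ_{M4} = (x + 5)^3, χ_{M5} = (x + 5)^3.

{M1, M2, M3}: invariant factors (x - 6)^2(x - 3).

{M4}: invariant factors x + 5, x + 5, x + 5.

{M5}: invariant factors x + 5, (x + 5)^2.

Matrices are similar if and only if their invariant-factor lists agree; the partition into similarity classes is {M1, M2, M3}, {M4}, {M5}.

3 classes: {M1, M2, M3}, {M4}, {M5}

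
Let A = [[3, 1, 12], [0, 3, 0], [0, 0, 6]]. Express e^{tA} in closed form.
A has Jordan form J = [[3, 1, 0], [0, 3, 0], [0, 0, 6]] with A = PJP^{-1}, so e^{tA} = P e^{tJ} P^{-1}.

For a Jordan block J_k(λ), e^{tJ_k(λ)} = e^{λt} · (I + tN + t^2 N^2/2! + ... + t^{k-1} N^{k-1}/(k-1)!) where N is the nilpotent superdiagonal part.

Assembling the blocks and conjugating back gives the entries of e^{tA} as shown above.

e^{tA} = [[e^{3*t}, t*e^{3*t}, 4*(e^{3*t} - 1)*e^{3*t}], [0, e^{3*t}, 0], [0, 0, e^{6*t}]]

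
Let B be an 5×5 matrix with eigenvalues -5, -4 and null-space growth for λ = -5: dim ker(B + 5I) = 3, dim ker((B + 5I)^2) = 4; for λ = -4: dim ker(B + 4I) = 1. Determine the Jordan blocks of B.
Jordan blocks: (-5, 2), (-5, 1), (-5, 1), (-4, 1)

λ = -5: successive nullity increments [3, 1] count blocks of size ≥ k; block sizes are [2, 1, 1].
λ = -4: successive nullity increments [1] count blocks of size ≥ k; block sizes are [1].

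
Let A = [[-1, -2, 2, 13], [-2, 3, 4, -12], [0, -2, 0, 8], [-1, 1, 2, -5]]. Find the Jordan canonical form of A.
The characteristic polynomial is det(xI - A) = x(x - 1)(x + 2)^2, so the eigenvalues are -2 (algebraic multiplicity 2), 0 (algebraic multiplicity 1), 1 (algebraic multiplicity 1).

For λ = -2: rank(A + 2I) = 3, rank((A + 2I)^2) = 2. The eigenspace has dimension 4 - 3 = 1, so there is 1 Jordan block; the rank sequence gives block sizes [2].

For λ = 0: algebraic multiplicity 1 gives one 1×1 block.

For λ = 1: algebraic multiplicity 1 gives one 1×1 block.

Assembling the blocks gives the Jordan form J above.

J = [[-2, 1, 0, 0], [0, -2, 0, 0], [0, 0, 0, 0], [0, 0, 0, 1]]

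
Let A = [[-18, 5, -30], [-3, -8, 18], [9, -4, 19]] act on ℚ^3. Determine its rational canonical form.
The invariant factors of A (the non-unit diagonal entries of the Smith normal form of xI - A over ℚ[x]) are (x - 1)(x + 3)(x + 5), each dividing the next. The characteristic polynomial is their product, (x - 1)(x + 3)(x + 5).

The rational canonical form is the block-diagonal matrix of companion matrices C(f_i):
R = [[0, 0, 15], [1, 0, -7], [0, 1, -7]].

R = [[0, 0, 15], [1, 0, -7], [0, 1, -7]]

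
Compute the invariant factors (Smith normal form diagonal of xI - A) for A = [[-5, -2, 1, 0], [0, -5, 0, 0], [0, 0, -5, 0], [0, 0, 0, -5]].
The Jordan structure of A has elementary divisors (x + 5)^2, (x + 5), (x + 5). Arranging the block sizes at each eigenvalue in decreasing order and taking row products gives the invariant factors.

Invariant factors (smallest first, each dividing the next): x + 5, x + 5, (x + 5)^2.

Check: the last factor (x + 5)^2 is the minimal polynomial, and the product (x + 5)^4 is the characteristic polynomial.

x + 5, x + 5, (x + 5)^2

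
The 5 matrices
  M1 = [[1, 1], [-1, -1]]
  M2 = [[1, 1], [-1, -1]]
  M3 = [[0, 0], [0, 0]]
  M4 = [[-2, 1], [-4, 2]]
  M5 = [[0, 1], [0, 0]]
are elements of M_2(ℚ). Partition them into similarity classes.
2 classes: {M1, M2, M4, M5}, {M3}

Characteristic polynomials: χ_{M1} = x^2, χ_{M2} = x^2, χ_{M3} = x^2, χ_{M4} = x^2, χ_{M5} = x^2.

{M1, M2, M4, M5}: invariant factors x^2.

{M3}: invariant factors x, x.

Matrices are similar if and only if their invariant-factor lists agree; the partition into similarity classes is {M1, M2, M4, M5}, {M3}.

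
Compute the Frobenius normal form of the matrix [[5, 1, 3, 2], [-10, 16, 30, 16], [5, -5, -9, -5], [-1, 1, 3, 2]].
R = [[6, 0, 0, 0], [0, 0, 0, 6], [0, 1, 0, -13], [0, 0, 1, 8]]

The invariant factors of A (the non-unit diagonal entries of the Smith normal form of xI - A over ℚ[x]) are x - 6, (x - 6)(x - 1)^2, each dividing the next. The characteristic polynomial is their product, (x - 6)^2(x - 1)^2.

The rational canonical form is the block-diagonal matrix of companion matrices C(f_i):
R = [[6, 0, 0, 0], [0, 0, 0, 6], [0, 1, 0, -13], [0, 0, 1, 8]].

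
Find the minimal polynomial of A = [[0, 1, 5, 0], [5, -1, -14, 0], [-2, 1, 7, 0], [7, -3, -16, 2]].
The characteristic polynomial factors as (x - 2)^4. The minimal polynomial is ∏(x - λ)^{k_λ} where k_λ is the size of the largest Jordan block at λ.

For λ = 2: rank(A - 2I) = 2, and the largest Jordan block has size 3 (the smallest k with rank((A - 2I)^k) = rank((A - 2I)^(k+1))).

So m_A(x) = (x - 2)^3.

m_A(x) = (x - 2)^3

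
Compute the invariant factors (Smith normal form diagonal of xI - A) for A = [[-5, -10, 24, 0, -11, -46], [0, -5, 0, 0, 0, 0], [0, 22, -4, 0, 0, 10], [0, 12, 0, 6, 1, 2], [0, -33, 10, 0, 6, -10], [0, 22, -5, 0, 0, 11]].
x - 6, (x - 6)^2(x - 1)(x + 5)^2

The Jordan structure of A has elementary divisors (x + 5)^2, (x - 1), (x - 6)^2, (x - 6). Arranging the block sizes at each eigenvalue in decreasing order and taking row products gives the invariant factors.

Invariant factors (smallest first, each dividing the next): x - 6, (x - 6)^2(x - 1)(x + 5)^2.

Check: the last factor (x - 6)^2(x - 1)(x + 5)^2 is the minimal polynomial, and the product (x - 6)^3(x - 1)(x + 5)^2 is the characteristic polynomial.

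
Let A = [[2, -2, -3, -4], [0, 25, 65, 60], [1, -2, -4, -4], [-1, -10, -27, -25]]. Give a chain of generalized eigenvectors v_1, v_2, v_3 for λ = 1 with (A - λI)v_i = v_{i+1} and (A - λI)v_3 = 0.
We seek v_1 ∈ ker((A - I)^3) \ ker((A - I)^2), then set v_{i+1} = (A - I) v_i.

One such chain is v_1 = [[1, 0, 0, 0]]^T, v_2 = [[1, 0, 1, -1]]^T, v_3 = [[2, 5, 0, -2]]^T. Check: (A - I) v_3 = [[0, 0, 0, 0]]^T = 0.

v_1 = [[1, 0, 0, 0]]^T, v_2 = [[1, 0, 1, -1]]^T, v_3 = [[2, 5, 0, -2]]^T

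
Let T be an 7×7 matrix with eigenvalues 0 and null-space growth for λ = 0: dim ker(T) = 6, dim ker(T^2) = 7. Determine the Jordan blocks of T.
Jordan blocks: (0, 2), (0, 1), (0, 1), (0, 1), (0, 1), (0, 1)

λ = 0: successive nullity increments [6, 1] count blocks of size ≥ k; block sizes are [2, 1, 1, 1, 1, 1].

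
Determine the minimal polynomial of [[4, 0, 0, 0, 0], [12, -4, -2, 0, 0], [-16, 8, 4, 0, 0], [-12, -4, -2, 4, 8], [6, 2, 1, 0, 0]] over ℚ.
The characteristic polynomial factors as x^3(x - 4)^2. The minimal polynomial is ∏(x - λ)^{k_λ} where k_λ is the size of the largest Jordan block at λ.

For λ = 0: rank(A) = 3, and the largest Jordan block has size 2 (the smallest k with rank(A^k) = rank(A^(k+1))).
For λ = 4: rank(A - 4I) = 3, and the largest Jordan block has size 1 (the smallest k with rank((A - 4I)^k) = rank((A - 4I)^(k+1))).

So m_A(x) = x^2(x - 4).

m_A(x) = x^2(x - 4)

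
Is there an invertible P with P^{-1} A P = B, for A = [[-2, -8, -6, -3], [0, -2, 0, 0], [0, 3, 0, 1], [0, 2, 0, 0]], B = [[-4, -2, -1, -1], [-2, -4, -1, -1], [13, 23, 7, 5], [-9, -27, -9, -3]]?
Yes.

Two matrices over a field are similar if and only if they have the same invariant factors.

Both A and B have characteristic polynomial x^2(x + 2)^2 and minimal polynomial x^2(x + 2)^2. Computing further, both have invariant factors x^2(x + 2)^2. Hence A and B are similar.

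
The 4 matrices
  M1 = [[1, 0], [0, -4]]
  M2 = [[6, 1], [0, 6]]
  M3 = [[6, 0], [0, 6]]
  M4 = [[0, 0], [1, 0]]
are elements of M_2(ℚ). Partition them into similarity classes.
4 classes: {M1}, {M2}, {M3}, {M4}

Characteristic polynomials: χ_{M1} = (x - 1)(x + 4), χ_{M2} = (x - 6)^2, χ_{M3} = (x - 6)^2, χ_{M4} = x^2.

{M1}: invariant factors (x - 1)(x + 4).

{M2}: invariant factors (x - 6)^2.

{M3}: invariant factors x - 6, x - 6.

{M4}: invariant factors x^2.

Matrices are similar if and only if their invariant-factor lists agree; the partition into similarity classes is {M1}, {M2}, {M3}, {M4}.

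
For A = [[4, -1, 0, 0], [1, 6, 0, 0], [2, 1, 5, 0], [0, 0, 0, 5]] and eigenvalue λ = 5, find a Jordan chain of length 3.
We seek v_1 ∈ ker((A - 5I)^3) \ ker((A - 5I)^2), then set v_{i+1} = (A - 5I) v_i.

One such chain is v_1 = [[-1, 2, 1, 0]]^T, v_2 = [[-1, 1, 0, 0]]^T, v_3 = [[0, 0, -1, 0]]^T. Check: (A - 5I) v_3 = [[0, 0, 0, 0]]^T = 0.

v_1 = [[-1, 2, 1, 0]]^T, v_2 = [[-1, 1, 0, 0]]^T, v_3 = [[0, 0, -1, 0]]^T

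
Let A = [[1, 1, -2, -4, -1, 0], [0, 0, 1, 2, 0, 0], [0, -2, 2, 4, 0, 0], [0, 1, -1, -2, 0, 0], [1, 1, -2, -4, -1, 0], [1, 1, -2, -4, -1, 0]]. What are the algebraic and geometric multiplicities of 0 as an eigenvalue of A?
algebraic multiplicity 6, geometric multiplicity 3

The characteristic polynomial is x^6, so the factor x appears with exponent 6: the algebraic multiplicity is 6.

rank(A) = 3, so the eigenspace has dimension 6 - 3 = 3: the geometric multiplicity is 3.

Since 3 < 6, A is not diagonalizable.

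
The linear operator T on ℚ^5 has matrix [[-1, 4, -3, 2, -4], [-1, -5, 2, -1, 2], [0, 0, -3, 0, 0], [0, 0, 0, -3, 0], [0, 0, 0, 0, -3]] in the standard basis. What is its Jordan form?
J = [[-3, 1, 0, 0, 0], [0, -3, 1, 0, 0], [0, 0, -3, 0, 0], [0, 0, 0, -3, 0], [0, 0, 0, 0, -3]]

The characteristic polynomial is det(xI - A) = (x + 3)^5, so the eigenvalues are -3 (algebraic multiplicity 5).

For λ = -3: rank(A + 3I) = 2, rank((A + 3I)^2) = 1, rank((A + 3I)^3) = 0. The eigenspace has dimension 5 - 2 = 3, so there are 3 Jordan blocks; the rank sequence gives block sizes [3, 1, 1].

Assembling the blocks gives the Jordan form J above.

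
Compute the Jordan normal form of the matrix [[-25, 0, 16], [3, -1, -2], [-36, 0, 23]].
J = [[-1, 1, 0], [0, -1, 0], [0, 0, -1]]

The characteristic polynomial is det(xI - A) = (x + 1)^3, so the eigenvalues are -1 (algebraic multiplicity 3).

For λ = -1: rank(A + I) = 1, rank((A + I)^2) = 0. The eigenspace has dimension 3 - 1 = 2, so there are 2 Jordan blocks; the rank sequence gives block sizes [2, 1].

Assembling the blocks gives the Jordan form J above.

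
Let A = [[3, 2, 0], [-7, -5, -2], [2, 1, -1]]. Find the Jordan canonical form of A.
J = [[-1, 1, 0], [0, -1, 1], [0, 0, -1]]

The characteristic polynomial is det(xI - A) = (x + 1)^3, so the eigenvalues are -1 (algebraic multiplicity 3).

For λ = -1: rank(A + I) = 2, rank((A + I)^2) = 1, rank((A + I)^3) = 0. The eigenspace has dimension 3 - 2 = 1, so there is 1 Jordan block; the rank sequence gives block sizes [3].

Assembling the blocks gives the Jordan form J above.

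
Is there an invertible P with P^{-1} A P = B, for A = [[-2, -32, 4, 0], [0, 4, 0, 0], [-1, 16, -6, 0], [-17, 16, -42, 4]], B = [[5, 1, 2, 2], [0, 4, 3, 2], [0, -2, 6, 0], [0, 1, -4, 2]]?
No.

trace(A) = 0 but trace(B) = 17. The trace is a similarity invariant, so A and B are not similar.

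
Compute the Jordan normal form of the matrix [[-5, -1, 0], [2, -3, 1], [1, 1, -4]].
The characteristic polynomial is det(xI - A) = (x + 4)^3, so the eigenvalues are -4 (algebraic multiplicity 3).

For λ = -4: rank(A + 4I) = 2, rank((A + 4I)^2) = 1, rank((A + 4I)^3) = 0. The eigenspace has dimension 3 - 2 = 1, so there is 1 Jordan block; the rank sequence gives block sizes [3].

Assembling the blocks gives the Jordan form J above.

J = [[-4, 1, 0], [0, -4, 1], [0, 0, -4]]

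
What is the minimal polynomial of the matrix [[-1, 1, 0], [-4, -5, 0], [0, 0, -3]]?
The characteristic polynomial factors as (x + 3)^3. The minimal polynomial is ∏(x - λ)^{k_λ} where k_λ is the size of the largest Jordan block at λ.

For λ = -3: rank(A + 3I) = 1, and the largest Jordan block has size 2 (the smallest k with rank((A + 3I)^k) = rank((A + 3I)^(k+1))).

So m_A(x) = (x + 3)^2.

m_A(x) = (x + 3)^2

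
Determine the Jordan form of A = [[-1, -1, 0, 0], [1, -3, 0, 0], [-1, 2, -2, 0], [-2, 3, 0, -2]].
J = [[-2, 1, 0, 0], [0, -2, 1, 0], [0, 0, -2, 0], [0, 0, 0, -2]]

The characteristic polynomial is det(xI - A) = (x + 2)^4, so the eigenvalues are -2 (algebraic multiplicity 4).

For λ = -2: rank(A + 2I) = 2, rank((A + 2I)^2) = 1, rank((A + 2I)^3) = 0. The eigenspace has dimension 4 - 2 = 2, so there are 2 Jordan blocks; the rank sequence gives block sizes [3, 1].

Assembling the blocks gives the Jordan form J above.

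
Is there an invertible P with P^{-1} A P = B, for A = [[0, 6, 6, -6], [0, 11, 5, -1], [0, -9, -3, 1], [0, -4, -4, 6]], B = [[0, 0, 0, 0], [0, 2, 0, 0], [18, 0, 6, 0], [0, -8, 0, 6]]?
No.

Both have characteristic polynomial x(x - 6)^2(x - 2), but the minimal polynomial of A is x(x - 6)^2(x - 2) while the minimal polynomial of B is x(x - 6)(x - 2). The minimal polynomial is a similarity invariant, so A and B are not similar.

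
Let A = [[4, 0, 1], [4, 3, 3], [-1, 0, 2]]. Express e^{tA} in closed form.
A has Jordan form J = [[3, 1, 0], [0, 3, 1], [0, 0, 3]] with A = PJP^{-1}, so e^{tA} = P e^{tJ} P^{-1}.

For a Jordan block J_k(λ), e^{tJ_k(λ)} = e^{λt} · (I + tN + t^2 N^2/2! + ... + t^{k-1} N^{k-1}/(k-1)!) where N is the nilpotent superdiagonal part.

Assembling the blocks and conjugating back gives the entries of e^{tA} as shown above.

e^{tA} = [[(t + 1)*e^{3*t}, 0, t*e^{3*t}], [t*(t + 8)*e^{3*t}/2, e^{3*t}, t*(t + 6)*e^{3*t}/2], [-t*e^{3*t}, 0, (1 - t)*e^{3*t}]]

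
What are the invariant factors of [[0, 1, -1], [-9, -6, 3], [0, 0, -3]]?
The Jordan structure of A has elementary divisors (x + 3)^2, (x + 3). Arranging the block sizes at each eigenvalue in decreasing order and taking row products gives the invariant factors.

Invariant factors (smallest first, each dividing the next): x + 3, (x + 3)^2.

Check: the last factor (x + 3)^2 is the minimal polynomial, and the product (x + 3)^3 is the characteristic polynomial.

x + 3, (x + 3)^2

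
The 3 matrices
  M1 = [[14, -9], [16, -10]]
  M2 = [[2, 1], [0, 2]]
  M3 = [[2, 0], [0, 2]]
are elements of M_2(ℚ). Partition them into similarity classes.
Characteristic polynomials: χ_{M1} = (x - 2)^2, χ_{M2} = (x - 2)^2, χ_{M3} = (x - 2)^2.

{M1, M2}: invariant factors (x - 2)^2.

{M3}: invariant factors x - 2, x - 2.

Matrices are similar if and only if their invariant-factor lists agree; the partition into similarity classes is {M1, M2}, {M3}.

2 classes: {M1, M2}, {M3}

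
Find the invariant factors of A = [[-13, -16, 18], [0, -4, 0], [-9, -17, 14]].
(x - 5)(x + 4)^2

The Jordan structure of A has elementary divisors (x + 4)^2, (x - 5). Arranging the block sizes at each eigenvalue in decreasing order and taking row products gives the invariant factors.

Invariant factors (smallest first, each dividing the next): (x - 5)(x + 4)^2.

Check: the last factor (x - 5)(x + 4)^2 is the minimal polynomial, and the product (x - 5)(x + 4)^2 is the characteristic polynomial.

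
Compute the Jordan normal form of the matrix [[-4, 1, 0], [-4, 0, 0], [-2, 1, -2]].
J = [[-2, 1, 0], [0, -2, 0], [0, 0, -2]]

The characteristic polynomial is det(xI - A) = (x + 2)^3, so the eigenvalues are -2 (algebraic multiplicity 3).

For λ = -2: rank(A + 2I) = 1, rank((A + 2I)^2) = 0. The eigenspace has dimension 3 - 1 = 2, so there are 2 Jordan blocks; the rank sequence gives block sizes [2, 1].

Assembling the blocks gives the Jordan form J above.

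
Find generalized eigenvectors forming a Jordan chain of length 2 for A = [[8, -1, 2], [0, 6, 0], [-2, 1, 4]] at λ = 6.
v_1 = [[-2, -1, 1]]^T, v_2 = [[-1, 0, 1]]^T

We seek v_1 ∈ ker((A - 6I)^2) \ ker(A - 6I), then set v_{i+1} = (A - 6I) v_i.

One such chain is v_1 = [[-2, -1, 1]]^T, v_2 = [[-1, 0, 1]]^T. Check: (A - 6I) v_2 = [[0, 0, 0]]^T = 0.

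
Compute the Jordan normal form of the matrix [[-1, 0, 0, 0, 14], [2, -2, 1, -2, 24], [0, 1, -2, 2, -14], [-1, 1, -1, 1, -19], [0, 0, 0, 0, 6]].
The characteristic polynomial is det(xI - A) = (x - 6)(x + 1)^4, so the eigenvalues are -1 (algebraic multiplicity 4), 6 (algebraic multiplicity 1).

For λ = -1: rank(A + I) = 3, rank((A + I)^2) = 1. The eigenspace has dimension 5 - 3 = 2, so there are 2 Jordan blocks; the rank sequence gives block sizes [2, 2].

For λ = 6: algebraic multiplicity 1 gives one 1×1 block.

Assembling the blocks gives the Jordan form J above.

J = [[-1, 1, 0, 0, 0], [0, -1, 0, 0, 0], [0, 0, -1, 1, 0], [0, 0, 0, -1, 0], [0, 0, 0, 0, 6]]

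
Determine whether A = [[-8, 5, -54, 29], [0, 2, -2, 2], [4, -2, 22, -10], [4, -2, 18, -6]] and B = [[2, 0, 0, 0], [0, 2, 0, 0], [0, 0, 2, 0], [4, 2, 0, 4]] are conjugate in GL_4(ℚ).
No.

Both have characteristic polynomial (x - 4)(x - 2)^3, but the minimal polynomial of A is (x - 4)(x - 2)^2 while the minimal polynomial of B is (x - 4)(x - 2). The minimal polynomial is a similarity invariant, so A and B are not similar.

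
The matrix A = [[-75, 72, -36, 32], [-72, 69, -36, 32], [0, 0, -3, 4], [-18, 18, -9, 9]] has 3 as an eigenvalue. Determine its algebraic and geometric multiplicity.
algebraic multiplicity 2, geometric multiplicity 1

The characteristic polynomial is (x - 3)^2(x + 3)^2, so the factor x - 3 appears with exponent 2: the algebraic multiplicity is 2.

rank(A - 3I) = 3, so the eigenspace has dimension 4 - 3 = 1: the geometric multiplicity is 1.

Since 1 < 2, A is not diagonalizable.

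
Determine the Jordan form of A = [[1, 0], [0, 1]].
The characteristic polynomial is det(xI - A) = (x - 1)^2, so the eigenvalues are 1 (algebraic multiplicity 2).

For λ = 1: rank(A - I) = 0. The eigenspace has dimension 2 - 0 = 2, so there are 2 Jordan blocks; the rank sequence gives block sizes [1, 1].

Assembling the blocks gives the Jordan form J above.

J = [[1, 0], [0, 1]]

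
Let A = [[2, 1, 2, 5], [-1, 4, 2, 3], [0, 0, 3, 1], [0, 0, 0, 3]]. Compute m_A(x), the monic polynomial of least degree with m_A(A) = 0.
The characteristic polynomial factors as (x - 3)^4. The minimal polynomial is ∏(x - λ)^{k_λ} where k_λ is the size of the largest Jordan block at λ.

For λ = 3: rank(A - 3I) = 2, and the largest Jordan block has size 2 (the smallest k with rank((A - 3I)^k) = rank((A - 3I)^(k+1))).

So m_A(x) = (x - 3)^2.

m_A(x) = (x - 3)^2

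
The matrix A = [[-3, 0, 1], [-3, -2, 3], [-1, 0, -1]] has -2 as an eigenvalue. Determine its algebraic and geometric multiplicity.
The characteristic polynomial is (x + 2)^3, so the factor x + 2 appears with exponent 3: the algebraic multiplicity is 3.

rank(A + 2I) = 1, so the eigenspace has dimension 3 - 1 = 2: the geometric multiplicity is 2.

Since 2 < 3, A is not diagonalizable.

algebraic multiplicity 3, geometric multiplicity 2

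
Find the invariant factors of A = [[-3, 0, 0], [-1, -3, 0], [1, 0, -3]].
The Jordan structure of A has elementary divisors (x + 3)^2, (x + 3). Arranging the block sizes at each eigenvalue in decreasing order and taking row products gives the invariant factors.

Invariant factors (smallest first, each dividing the next): x + 3, (x + 3)^2.

Check: the last factor (x + 3)^2 is the minimal polynomial, and the product (x + 3)^3 is the characteristic polynomial.

x + 3, (x + 3)^2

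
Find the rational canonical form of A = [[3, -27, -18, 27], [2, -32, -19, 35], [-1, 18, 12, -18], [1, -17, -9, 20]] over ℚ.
The invariant factors of A (the non-unit diagonal entries of the Smith normal form of xI - A over ℚ[x]) are x^3(x - 3), each dividing the next. The characteristic polynomial is their product, x^3(x - 3).

The rational canonical form is the block-diagonal matrix of companion matrices C(f_i):
R = [[0, 0, 0, 0], [1, 0, 0, 0], [0, 1, 0, 0], [0, 0, 1, 3]].

R = [[0, 0, 0, 0], [1, 0, 0, 0], [0, 1, 0, 0], [0, 0, 1, 3]]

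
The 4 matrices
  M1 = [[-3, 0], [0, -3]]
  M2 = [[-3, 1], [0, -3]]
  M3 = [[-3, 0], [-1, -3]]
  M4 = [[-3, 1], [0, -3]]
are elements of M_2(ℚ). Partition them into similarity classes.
Characteristic polynomials: χ_{M1} = (x + 3)^2, χ_{M2} = (x + 3)^2, χ_{M3} = (x + 3)^2, χ_{M4} = (x + 3)^2.

{M1}: invariant factors x + 3, x + 3.

{M2, M3, M4}: invariant factors (x + 3)^2.

Matrices are similar if and only if their invariant-factor lists agree; the partition into similarity classes is {M1}, {M2, M3, M4}.

2 classes: {M1}, {M2, M3, M4}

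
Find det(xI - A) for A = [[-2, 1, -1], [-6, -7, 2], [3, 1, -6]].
xI - A = [[x + 2, -1, 1], [6, x + 7, -2], [-3, -1, x + 6]].

Expanding det(xI - A) along the first row:
det(xI - A) = + (x + 2)·det([[x + 7, -2], [-1, x + 6]]) - (-1)·det([[6, -2], [-3, x + 6]]) + (1)·det([[6, x + 7], [-3, -1]]).

Evaluating gives χ_A(x) = x^3 + 15x^2 + 75x + 125 = (x + 5)^3.

χ_A(x) = (x + 5)^3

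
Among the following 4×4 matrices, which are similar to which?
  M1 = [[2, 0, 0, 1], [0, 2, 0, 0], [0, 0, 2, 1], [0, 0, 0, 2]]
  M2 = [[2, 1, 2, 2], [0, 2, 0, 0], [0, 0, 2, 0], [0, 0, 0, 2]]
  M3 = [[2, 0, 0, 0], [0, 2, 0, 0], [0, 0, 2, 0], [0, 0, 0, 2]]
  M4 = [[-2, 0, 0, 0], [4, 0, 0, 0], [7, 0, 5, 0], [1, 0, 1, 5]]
Characteristic polynomials: χ_{M1} = (x - 2)^4, χ_{M2} = (x - 2)^4, χ_{M3} = (x - 2)^4, χ_{M4} = x(x - 5)^2(x + 2).

{M1, M2}: invariant factors x - 2, x - 2, (x - 2)^2.

{M3}: invariant factors x - 2, x - 2, x - 2, x - 2.

{M4}: invariant factors x(x - 5)^2(x + 2).

Matrices are similar if and only if their invariant-factor lists agree; the partition into similarity classes is {M1, M2}, {M3}, {M4}.

3 classes: {M1, M2}, {M3}, {M4}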